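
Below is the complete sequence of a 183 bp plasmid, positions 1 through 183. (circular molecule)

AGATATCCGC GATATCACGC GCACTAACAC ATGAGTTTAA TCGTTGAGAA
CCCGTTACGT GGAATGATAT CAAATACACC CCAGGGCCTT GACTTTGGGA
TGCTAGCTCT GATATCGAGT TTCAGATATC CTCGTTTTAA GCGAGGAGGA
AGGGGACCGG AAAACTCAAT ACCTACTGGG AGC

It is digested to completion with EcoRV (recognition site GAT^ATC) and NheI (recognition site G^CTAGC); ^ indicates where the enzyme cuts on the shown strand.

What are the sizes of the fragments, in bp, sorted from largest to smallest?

60, 55, 34, 14, 11, 9 bp

EcoRV sites (GATATC) start at positions 2, 11, 66, 111, 125.
EcoRV cuts after base 3 of each site, so after positions 4, 13, 68, 113, 127.
The NheI site (GCTAGC) starts at position 102.
NheI cuts after the first base of each site, so after position 102.
Combined cut positions: 4, 13, 68, 102, 113, 127.
Circular molecule, 6 cuts → 6 fragments:
  5–13 → 9 bp
  14–68 → 55 bp
  69–102 → 34 bp
  103–113 → 11 bp
  114–127 → 14 bp
  128–183 then 1–4 → 56 + 4 = 60 bp
Sorted largest to smallest: 60, 55, 34, 14, 11, 9 bp.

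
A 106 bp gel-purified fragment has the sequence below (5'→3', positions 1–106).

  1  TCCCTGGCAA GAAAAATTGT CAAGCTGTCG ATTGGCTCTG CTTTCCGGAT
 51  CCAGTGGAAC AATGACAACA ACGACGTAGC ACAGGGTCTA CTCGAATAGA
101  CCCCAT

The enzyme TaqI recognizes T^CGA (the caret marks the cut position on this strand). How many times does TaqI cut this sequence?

TCGA occurs starting at positions 28, 92.
TaqI cuts at 2 sites.

2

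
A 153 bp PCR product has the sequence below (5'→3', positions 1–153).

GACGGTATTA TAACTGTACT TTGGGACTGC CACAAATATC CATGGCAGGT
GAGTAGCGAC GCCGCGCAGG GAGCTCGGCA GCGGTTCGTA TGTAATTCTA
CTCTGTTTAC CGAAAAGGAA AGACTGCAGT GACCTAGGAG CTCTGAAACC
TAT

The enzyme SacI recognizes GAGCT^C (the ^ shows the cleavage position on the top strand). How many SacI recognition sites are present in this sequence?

2

GAGCTC occurs starting at positions 71, 138.
SacI cuts at 2 sites.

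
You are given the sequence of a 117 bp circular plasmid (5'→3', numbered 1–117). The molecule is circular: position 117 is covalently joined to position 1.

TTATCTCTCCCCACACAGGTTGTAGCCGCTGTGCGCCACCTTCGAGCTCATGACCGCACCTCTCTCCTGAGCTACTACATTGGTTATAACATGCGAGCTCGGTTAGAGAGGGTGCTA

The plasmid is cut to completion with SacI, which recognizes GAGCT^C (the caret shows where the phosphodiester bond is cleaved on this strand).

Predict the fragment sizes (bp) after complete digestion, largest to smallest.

66, 51 bp

SacI sites (GAGCTC) start at positions 44, 95.
SacI cuts after base 5 of each site (before the last base), so after positions 48, 99.
Circular molecule, 2 cuts → 2 fragments:
  49–99 → 51 bp
  100–117 then 1–48 → 18 + 48 = 66 bp
Sorted largest to smallest: 66, 51 bp.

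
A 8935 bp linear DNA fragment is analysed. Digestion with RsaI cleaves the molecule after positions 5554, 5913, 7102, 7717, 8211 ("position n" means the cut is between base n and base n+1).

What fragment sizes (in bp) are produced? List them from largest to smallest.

5554, 1189, 724, 615, 494, 359 bp

Linear molecule, 5 cuts → 6 fragments:
  5554 − 0 = 5554 bp
  5913 − 5554 = 359 bp
  7102 − 5913 = 1189 bp
  7717 − 7102 = 615 bp
  8211 − 7717 = 494 bp
  8935 − 8211 = 724 bp
Sorted largest to smallest: 5554, 1189, 724, 615, 494, 359 bp.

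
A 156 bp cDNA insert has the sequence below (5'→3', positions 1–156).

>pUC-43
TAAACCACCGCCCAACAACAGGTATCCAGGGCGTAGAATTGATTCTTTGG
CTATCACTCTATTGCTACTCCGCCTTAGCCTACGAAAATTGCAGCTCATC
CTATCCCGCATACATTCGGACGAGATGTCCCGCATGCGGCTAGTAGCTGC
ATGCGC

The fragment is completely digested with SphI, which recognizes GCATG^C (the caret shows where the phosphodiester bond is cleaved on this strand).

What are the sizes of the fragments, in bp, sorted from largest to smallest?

136, 17, 3 bp

SphI sites (GCATGC) start at positions 132, 149.
SphI cuts after base 5 of each site (before the last base), so after positions 136, 153.
Linear molecule, 2 cuts → 3 fragments:
  1–136 → 136 bp
  137–153 → 17 bp
  154–156 → 3 bp
Sorted largest to smallest: 136, 17, 3 bp.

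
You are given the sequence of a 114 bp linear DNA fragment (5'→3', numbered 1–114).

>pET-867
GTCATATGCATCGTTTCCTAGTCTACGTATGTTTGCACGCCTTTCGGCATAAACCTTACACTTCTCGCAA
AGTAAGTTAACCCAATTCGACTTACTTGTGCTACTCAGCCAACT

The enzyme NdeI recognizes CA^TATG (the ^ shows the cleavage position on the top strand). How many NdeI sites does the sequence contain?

CATATG occurs starting at position 3.
NdeI cuts at 1 site.

1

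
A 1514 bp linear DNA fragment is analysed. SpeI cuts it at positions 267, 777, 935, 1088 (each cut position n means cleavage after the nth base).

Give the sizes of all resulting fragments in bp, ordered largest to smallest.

510, 426, 267, 158, 153 bp

Linear molecule, 4 cuts → 5 fragments:
  267 − 0 = 267 bp
  777 − 267 = 510 bp
  935 − 777 = 158 bp
  1088 − 935 = 153 bp
  1514 − 1088 = 426 bp
Sorted largest to smallest: 510, 426, 267, 158, 153 bp.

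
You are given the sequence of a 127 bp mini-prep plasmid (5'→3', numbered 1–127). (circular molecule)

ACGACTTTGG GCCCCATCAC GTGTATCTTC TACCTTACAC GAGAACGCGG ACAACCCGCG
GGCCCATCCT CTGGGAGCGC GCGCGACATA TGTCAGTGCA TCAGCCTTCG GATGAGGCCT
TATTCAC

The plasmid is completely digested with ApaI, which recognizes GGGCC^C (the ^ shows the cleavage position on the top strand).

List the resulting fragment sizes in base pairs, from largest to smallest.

76, 51 bp

ApaI sites (GGGCCC) start at positions 9, 60.
ApaI cuts after base 5 of each site (before the last base), so after positions 13, 64.
Circular molecule, 2 cuts → 2 fragments:
  14–64 → 51 bp
  65–127 then 1–13 → 63 + 13 = 76 bp
Sorted largest to smallest: 76, 51 bp.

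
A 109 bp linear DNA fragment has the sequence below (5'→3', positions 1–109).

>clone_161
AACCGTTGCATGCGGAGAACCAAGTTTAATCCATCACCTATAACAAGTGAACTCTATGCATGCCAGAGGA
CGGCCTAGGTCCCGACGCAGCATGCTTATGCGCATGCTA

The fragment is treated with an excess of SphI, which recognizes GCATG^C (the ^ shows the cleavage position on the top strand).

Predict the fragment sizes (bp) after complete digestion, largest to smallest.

50, 32, 12, 12, 3 bp

SphI sites (GCATGC) start at positions 8, 58, 90, 102.
SphI cuts after base 5 of each site (before the last base), so after positions 12, 62, 94, 106.
Linear molecule, 4 cuts → 5 fragments:
  1–12 → 12 bp
  13–62 → 50 bp
  63–94 → 32 bp
  95–106 → 12 bp
  107–109 → 3 bp
Sorted largest to smallest: 50, 32, 12, 12, 3 bp.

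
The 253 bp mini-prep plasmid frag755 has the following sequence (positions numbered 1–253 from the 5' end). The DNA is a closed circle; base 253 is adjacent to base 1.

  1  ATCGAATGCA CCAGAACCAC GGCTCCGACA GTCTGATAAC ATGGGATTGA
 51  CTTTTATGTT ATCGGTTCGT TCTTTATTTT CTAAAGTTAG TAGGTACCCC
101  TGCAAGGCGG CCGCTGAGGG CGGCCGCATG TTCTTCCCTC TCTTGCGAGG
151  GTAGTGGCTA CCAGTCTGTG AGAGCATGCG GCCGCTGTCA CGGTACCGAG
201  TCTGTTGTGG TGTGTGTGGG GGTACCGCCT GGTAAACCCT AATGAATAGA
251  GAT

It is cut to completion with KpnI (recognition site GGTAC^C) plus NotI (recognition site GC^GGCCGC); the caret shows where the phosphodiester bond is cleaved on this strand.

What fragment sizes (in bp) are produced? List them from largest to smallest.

KpnI sites (GGTACC) start at positions 93, 192, 221.
KpnI cuts after base 5 of each site (before the last base), so after positions 97, 196, 225.
NotI sites (GCGGCCGC) start at positions 107, 120, 178.
NotI cuts after base 2 of each site, so after positions 108, 121, 179.
Combined cut positions: 97, 108, 121, 179, 196, 225.
Circular molecule, 6 cuts → 6 fragments:
  98–108 → 11 bp
  109–121 → 13 bp
  122–179 → 58 bp
  180–196 → 17 bp
  197–225 → 29 bp
  226–253 then 1–97 → 28 + 97 = 125 bp
Sorted largest to smallest: 125, 58, 29, 17, 13, 11 bp.

125, 58, 29, 17, 13, 11 bp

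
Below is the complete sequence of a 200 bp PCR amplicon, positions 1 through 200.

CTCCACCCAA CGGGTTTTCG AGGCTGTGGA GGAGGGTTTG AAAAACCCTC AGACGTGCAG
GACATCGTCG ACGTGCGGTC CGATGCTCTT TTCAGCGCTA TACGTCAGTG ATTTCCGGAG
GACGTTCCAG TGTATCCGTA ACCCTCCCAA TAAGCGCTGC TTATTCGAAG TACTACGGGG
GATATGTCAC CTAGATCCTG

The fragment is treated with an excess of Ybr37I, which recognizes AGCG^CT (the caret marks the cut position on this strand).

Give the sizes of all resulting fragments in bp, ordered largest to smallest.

Ybr37I sites (AGCGCT) start at positions 94, 153.
Ybr37I cuts after base 4 of each site, so after positions 97, 156.
Linear molecule, 2 cuts → 3 fragments:
  1–97 → 97 bp
  98–156 → 59 bp
  157–200 → 44 bp
Sorted largest to smallest: 97, 59, 44 bp.

97, 59, 44 bp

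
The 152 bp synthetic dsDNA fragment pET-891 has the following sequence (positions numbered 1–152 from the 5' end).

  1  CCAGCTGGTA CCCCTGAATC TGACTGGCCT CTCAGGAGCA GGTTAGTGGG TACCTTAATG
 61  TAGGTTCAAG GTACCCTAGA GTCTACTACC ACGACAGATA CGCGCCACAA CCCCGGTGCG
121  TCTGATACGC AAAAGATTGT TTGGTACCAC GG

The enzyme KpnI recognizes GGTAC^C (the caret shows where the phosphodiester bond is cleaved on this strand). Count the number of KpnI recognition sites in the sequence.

4

GGTACC occurs starting at positions 7, 49, 70, 143.
KpnI cuts at 4 sites.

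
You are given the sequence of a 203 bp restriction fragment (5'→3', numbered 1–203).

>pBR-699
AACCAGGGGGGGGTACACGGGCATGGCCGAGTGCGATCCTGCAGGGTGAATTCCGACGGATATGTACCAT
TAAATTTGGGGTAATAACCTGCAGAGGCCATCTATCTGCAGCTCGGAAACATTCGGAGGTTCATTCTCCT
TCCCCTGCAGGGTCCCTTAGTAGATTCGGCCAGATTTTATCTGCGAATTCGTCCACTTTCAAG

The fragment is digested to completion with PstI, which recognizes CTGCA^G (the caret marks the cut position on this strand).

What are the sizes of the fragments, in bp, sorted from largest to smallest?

54, 50, 43, 39, 17 bp

PstI sites (CTGCAG) start at positions 39, 89, 106, 145.
PstI cuts after base 5 of each site (before the last base), so after positions 43, 93, 110, 149.
Linear molecule, 4 cuts → 5 fragments:
  1–43 → 43 bp
  44–93 → 50 bp
  94–110 → 17 bp
  111–149 → 39 bp
  150–203 → 54 bp
Sorted largest to smallest: 54, 50, 43, 39, 17 bp.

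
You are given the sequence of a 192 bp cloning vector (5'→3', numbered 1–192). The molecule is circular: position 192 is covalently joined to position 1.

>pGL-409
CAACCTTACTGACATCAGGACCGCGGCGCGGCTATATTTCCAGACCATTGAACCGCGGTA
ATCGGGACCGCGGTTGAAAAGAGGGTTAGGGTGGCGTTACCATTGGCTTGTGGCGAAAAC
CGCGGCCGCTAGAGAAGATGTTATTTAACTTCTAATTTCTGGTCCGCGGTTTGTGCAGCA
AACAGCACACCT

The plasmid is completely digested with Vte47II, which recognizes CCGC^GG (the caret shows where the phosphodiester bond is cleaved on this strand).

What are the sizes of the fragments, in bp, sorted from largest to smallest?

Vte47II sites (CCGCGG) start at positions 21, 53, 68, 120, 164.
Vte47II cuts after base 4 of each site, so after positions 24, 56, 71, 123, 167.
Circular molecule, 5 cuts → 5 fragments:
  25–56 → 32 bp
  57–71 → 15 bp
  72–123 → 52 bp
  124–167 → 44 bp
  168–192 then 1–24 → 25 + 24 = 49 bp
Sorted largest to smallest: 52, 49, 44, 32, 15 bp.

52, 49, 44, 32, 15 bp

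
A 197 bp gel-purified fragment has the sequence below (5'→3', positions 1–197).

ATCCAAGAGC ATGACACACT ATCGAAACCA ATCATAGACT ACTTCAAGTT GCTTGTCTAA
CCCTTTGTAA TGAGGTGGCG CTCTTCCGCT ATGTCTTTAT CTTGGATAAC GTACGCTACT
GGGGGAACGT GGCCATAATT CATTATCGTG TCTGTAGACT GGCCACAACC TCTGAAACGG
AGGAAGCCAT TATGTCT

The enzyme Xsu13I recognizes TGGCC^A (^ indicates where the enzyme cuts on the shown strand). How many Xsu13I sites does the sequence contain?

2

TGGCCA occurs starting at positions 130, 160.
Xsu13I cuts at 2 sites.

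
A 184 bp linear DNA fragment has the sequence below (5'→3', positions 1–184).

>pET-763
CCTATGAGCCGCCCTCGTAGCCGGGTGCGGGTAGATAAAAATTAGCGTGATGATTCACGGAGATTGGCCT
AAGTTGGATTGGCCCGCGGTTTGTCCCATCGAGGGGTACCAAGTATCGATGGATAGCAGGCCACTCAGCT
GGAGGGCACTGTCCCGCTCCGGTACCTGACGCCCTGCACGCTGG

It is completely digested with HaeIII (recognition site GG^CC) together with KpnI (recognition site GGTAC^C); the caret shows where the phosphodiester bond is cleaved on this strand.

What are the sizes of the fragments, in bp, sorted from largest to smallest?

HaeIII sites (GGCC) start at positions 66, 81, 129.
HaeIII cuts after base 2 of each site, so after positions 67, 82, 130.
KpnI sites (GGTACC) start at positions 105, 161.
KpnI cuts after base 5 of each site (before the last base), so after positions 109, 165.
Combined cut positions: 67, 82, 109, 130, 165.
Linear molecule, 5 cuts → 6 fragments:
  1–67 → 67 bp
  68–82 → 15 bp
  83–109 → 27 bp
  110–130 → 21 bp
  131–165 → 35 bp
  166–184 → 19 bp
Sorted largest to smallest: 67, 35, 27, 21, 19, 15 bp.

67, 35, 27, 21, 19, 15 bp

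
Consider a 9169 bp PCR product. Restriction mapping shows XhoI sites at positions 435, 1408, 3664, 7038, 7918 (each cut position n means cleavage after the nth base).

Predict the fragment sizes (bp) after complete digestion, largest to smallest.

3374, 2256, 1251, 973, 880, 435 bp

Linear molecule, 5 cuts → 6 fragments:
  435 − 0 = 435 bp
  1408 − 435 = 973 bp
  3664 − 1408 = 2256 bp
  7038 − 3664 = 3374 bp
  7918 − 7038 = 880 bp
  9169 − 7918 = 1251 bp
Sorted largest to smallest: 3374, 2256, 1251, 973, 880, 435 bp.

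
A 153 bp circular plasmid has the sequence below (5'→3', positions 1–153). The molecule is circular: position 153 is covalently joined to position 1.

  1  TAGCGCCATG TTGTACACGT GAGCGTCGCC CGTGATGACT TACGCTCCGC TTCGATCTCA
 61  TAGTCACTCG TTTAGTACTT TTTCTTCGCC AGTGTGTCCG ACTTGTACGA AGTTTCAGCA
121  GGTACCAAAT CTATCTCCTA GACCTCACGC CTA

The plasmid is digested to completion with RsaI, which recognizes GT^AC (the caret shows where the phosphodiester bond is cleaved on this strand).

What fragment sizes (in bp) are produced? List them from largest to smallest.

62, 44, 30, 17 bp

RsaI sites (GTAC) start at positions 13, 75, 105, 122.
RsaI cuts after base 2 of each site, so after positions 14, 76, 106, 123.
Circular molecule, 4 cuts → 4 fragments:
  15–76 → 62 bp
  77–106 → 30 bp
  107–123 → 17 bp
  124–153 then 1–14 → 30 + 14 = 44 bp
Sorted largest to smallest: 62, 44, 30, 17 bp.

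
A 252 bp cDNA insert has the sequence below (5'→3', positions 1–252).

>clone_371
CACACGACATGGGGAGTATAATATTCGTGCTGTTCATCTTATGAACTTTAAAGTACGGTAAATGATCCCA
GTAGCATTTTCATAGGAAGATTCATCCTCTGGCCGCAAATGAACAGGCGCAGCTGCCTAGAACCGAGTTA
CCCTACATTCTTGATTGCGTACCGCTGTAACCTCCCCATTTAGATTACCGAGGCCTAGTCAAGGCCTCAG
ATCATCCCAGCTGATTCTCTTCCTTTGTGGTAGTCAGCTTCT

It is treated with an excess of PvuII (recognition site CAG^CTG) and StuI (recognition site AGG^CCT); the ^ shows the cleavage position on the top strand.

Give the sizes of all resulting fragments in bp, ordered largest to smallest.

122, 71, 32, 16, 11 bp

PvuII sites (CAGCTG) start at positions 120, 218.
PvuII cuts after base 3 of each site, so after positions 122, 220.
StuI sites (AGGCCT) start at positions 191, 202.
StuI cuts after base 3 of each site, so after positions 193, 204.
Combined cut positions: 122, 193, 204, 220.
Linear molecule, 4 cuts → 5 fragments:
  1–122 → 122 bp
  123–193 → 71 bp
  194–204 → 11 bp
  205–220 → 16 bp
  221–252 → 32 bp
Sorted largest to smallest: 122, 71, 32, 16, 11 bp.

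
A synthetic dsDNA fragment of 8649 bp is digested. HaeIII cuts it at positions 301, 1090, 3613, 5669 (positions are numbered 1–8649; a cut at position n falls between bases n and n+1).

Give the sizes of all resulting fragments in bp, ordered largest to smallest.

2980, 2523, 2056, 789, 301 bp

Linear molecule, 4 cuts → 5 fragments:
  301 − 0 = 301 bp
  1090 − 301 = 789 bp
  3613 − 1090 = 2523 bp
  5669 − 3613 = 2056 bp
  8649 − 5669 = 2980 bp
Sorted largest to smallest: 2980, 2523, 2056, 789, 301 bp.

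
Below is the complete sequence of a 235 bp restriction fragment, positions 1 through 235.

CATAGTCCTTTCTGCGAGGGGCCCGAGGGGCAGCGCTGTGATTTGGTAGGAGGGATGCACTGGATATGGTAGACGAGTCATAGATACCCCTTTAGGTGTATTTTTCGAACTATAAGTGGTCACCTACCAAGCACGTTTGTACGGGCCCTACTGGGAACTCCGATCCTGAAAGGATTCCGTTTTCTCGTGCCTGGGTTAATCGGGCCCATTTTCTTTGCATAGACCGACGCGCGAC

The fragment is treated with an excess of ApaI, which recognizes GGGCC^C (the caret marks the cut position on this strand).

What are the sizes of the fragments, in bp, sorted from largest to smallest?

124, 59, 29, 23 bp

ApaI sites (GGGCCC) start at positions 19, 143, 202.
ApaI cuts after base 5 of each site (before the last base), so after positions 23, 147, 206.
Linear molecule, 3 cuts → 4 fragments:
  1–23 → 23 bp
  24–147 → 124 bp
  148–206 → 59 bp
  207–235 → 29 bp
Sorted largest to smallest: 124, 59, 29, 23 bp.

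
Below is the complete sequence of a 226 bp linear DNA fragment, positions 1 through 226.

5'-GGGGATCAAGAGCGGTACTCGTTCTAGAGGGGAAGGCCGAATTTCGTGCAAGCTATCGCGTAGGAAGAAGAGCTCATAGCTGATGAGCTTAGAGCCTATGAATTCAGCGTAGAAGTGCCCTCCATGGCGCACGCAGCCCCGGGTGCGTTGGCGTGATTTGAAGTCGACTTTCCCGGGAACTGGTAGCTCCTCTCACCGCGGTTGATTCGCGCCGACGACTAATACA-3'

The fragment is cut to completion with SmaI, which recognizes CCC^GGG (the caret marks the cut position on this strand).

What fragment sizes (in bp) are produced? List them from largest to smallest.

SmaI sites (CCCGGG) start at positions 138, 172.
SmaI cuts after base 3 of each site, so after positions 140, 174.
Linear molecule, 2 cuts → 3 fragments:
  1–140 → 140 bp
  141–174 → 34 bp
  175–226 → 52 bp
Sorted largest to smallest: 140, 52, 34 bp.

140, 52, 34 bp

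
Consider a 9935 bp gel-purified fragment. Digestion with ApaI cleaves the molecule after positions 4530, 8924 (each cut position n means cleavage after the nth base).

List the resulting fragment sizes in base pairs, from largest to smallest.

Linear molecule, 2 cuts → 3 fragments:
  4530 − 0 = 4530 bp
  8924 − 4530 = 4394 bp
  9935 − 8924 = 1011 bp
Sorted largest to smallest: 4530, 4394, 1011 bp.

4530, 4394, 1011 bp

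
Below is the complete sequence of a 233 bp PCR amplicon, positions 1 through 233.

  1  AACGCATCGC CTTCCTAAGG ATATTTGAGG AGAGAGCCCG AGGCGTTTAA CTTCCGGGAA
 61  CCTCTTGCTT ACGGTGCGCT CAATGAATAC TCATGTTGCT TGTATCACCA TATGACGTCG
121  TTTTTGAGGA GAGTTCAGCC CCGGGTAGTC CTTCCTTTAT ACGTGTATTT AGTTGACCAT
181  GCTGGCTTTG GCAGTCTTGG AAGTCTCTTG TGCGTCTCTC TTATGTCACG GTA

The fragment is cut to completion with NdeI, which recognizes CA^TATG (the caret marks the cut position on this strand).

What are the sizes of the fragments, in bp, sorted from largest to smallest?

The NdeI site (CATATG) starts at position 109.
NdeI cuts after base 2 of each site, so after position 110.
Linear molecule, 1 cut → 2 fragments:
  1–110 → 110 bp
  111–233 → 123 bp
Sorted largest to smallest: 123, 110 bp.

123, 110 bp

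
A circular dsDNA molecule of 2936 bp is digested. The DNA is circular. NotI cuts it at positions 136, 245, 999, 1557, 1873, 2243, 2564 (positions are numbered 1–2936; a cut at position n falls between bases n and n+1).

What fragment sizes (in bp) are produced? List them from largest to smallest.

754, 558, 508, 370, 321, 316, 109 bp

Circular molecule, 7 cuts → 7 fragments:
  245 − 136 = 109 bp
  999 − 245 = 754 bp
  1557 − 999 = 558 bp
  1873 − 1557 = 316 bp
  2243 − 1873 = 370 bp
  2564 − 2243 = 321 bp
  wrap: 2936 − 2564 + 136 = 508 bp
Sorted largest to smallest: 754, 558, 508, 370, 321, 316, 109 bp.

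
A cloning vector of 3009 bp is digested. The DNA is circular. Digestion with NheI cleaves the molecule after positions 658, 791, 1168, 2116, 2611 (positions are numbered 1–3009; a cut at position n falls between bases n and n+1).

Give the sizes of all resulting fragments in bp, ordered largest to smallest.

Circular molecule, 5 cuts → 5 fragments:
  791 − 658 = 133 bp
  1168 − 791 = 377 bp
  2116 − 1168 = 948 bp
  2611 − 2116 = 495 bp
  wrap: 3009 − 2611 + 658 = 1056 bp
Sorted largest to smallest: 1056, 948, 495, 377, 133 bp.

1056, 948, 495, 377, 133 bp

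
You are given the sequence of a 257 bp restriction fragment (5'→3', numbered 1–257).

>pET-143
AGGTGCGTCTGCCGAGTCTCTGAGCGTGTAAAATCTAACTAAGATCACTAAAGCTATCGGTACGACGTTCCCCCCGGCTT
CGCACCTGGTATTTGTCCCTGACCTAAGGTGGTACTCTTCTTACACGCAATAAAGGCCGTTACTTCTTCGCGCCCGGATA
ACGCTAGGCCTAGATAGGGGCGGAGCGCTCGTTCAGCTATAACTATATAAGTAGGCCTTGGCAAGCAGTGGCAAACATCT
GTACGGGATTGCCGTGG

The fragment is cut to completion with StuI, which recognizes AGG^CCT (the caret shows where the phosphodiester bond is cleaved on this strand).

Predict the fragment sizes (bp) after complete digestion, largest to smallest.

168, 47, 42 bp

StuI sites (AGGCCT) start at positions 166, 213.
StuI cuts after base 3 of each site, so after positions 168, 215.
Linear molecule, 2 cuts → 3 fragments:
  1–168 → 168 bp
  169–215 → 47 bp
  216–257 → 42 bp
Sorted largest to smallest: 168, 47, 42 bp.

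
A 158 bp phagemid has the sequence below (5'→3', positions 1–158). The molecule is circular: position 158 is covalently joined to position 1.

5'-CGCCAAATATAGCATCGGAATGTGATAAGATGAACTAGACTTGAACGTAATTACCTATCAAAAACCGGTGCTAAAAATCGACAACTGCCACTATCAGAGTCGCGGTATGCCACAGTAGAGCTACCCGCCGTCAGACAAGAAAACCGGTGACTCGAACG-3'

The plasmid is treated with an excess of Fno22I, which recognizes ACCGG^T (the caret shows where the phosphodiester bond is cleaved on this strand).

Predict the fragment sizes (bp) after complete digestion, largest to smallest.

Fno22I sites (ACCGGT) start at positions 64, 143.
Fno22I cuts after base 5 of each site (before the last base), so after positions 68, 147.
Circular molecule, 2 cuts → 2 fragments:
  69–147 → 79 bp
  148–158 then 1–68 → 11 + 68 = 79 bp
Sorted largest to smallest: 79, 79 bp.

79, 79 bp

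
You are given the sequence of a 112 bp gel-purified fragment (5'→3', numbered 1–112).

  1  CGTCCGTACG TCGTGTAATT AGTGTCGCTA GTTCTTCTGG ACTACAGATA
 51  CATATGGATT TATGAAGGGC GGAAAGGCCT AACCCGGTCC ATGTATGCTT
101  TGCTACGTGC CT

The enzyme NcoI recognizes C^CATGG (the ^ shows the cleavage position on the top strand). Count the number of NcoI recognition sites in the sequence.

0

No occurrence of CCATGG is present in the sequence.
NcoI does not cut: 0 sites.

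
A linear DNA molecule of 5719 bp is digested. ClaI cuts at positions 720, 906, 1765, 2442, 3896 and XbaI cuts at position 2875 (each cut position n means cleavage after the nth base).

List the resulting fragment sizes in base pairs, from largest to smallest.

Combined cut positions (sorted): 720, 906, 1765, 2442, 2875, 3896.
Linear molecule, 6 cuts → 7 fragments:
  720 − 0 = 720 bp
  906 − 720 = 186 bp
  1765 − 906 = 859 bp
  2442 − 1765 = 677 bp
  2875 − 2442 = 433 bp
  3896 − 2875 = 1021 bp
  5719 − 3896 = 1823 bp
Sorted largest to smallest: 1823, 1021, 859, 720, 677, 433, 186 bp.

1823, 1021, 859, 720, 677, 433, 186 bp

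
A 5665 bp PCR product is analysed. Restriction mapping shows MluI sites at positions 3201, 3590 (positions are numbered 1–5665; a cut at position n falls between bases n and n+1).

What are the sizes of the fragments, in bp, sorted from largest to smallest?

3201, 2075, 389 bp

Linear molecule, 2 cuts → 3 fragments:
  3201 − 0 = 3201 bp
  3590 − 3201 = 389 bp
  5665 − 3590 = 2075 bp
Sorted largest to smallest: 3201, 2075, 389 bp.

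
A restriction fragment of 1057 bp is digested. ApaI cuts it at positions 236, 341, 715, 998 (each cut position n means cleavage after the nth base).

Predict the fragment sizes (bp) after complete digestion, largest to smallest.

374, 283, 236, 105, 59 bp

Linear molecule, 4 cuts → 5 fragments:
  236 − 0 = 236 bp
  341 − 236 = 105 bp
  715 − 341 = 374 bp
  998 − 715 = 283 bp
  1057 − 998 = 59 bp
Sorted largest to smallest: 374, 283, 236, 105, 59 bp.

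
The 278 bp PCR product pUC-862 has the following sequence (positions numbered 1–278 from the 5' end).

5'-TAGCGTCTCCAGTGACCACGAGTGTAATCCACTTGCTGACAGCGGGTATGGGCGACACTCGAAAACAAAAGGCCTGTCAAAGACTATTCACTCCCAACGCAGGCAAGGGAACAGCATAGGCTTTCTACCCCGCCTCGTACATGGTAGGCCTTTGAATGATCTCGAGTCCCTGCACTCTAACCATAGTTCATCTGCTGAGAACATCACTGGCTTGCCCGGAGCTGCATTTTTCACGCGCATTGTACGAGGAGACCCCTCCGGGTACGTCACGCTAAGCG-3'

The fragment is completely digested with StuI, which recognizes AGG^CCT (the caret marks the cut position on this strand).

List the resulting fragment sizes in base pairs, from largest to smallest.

130, 76, 72 bp

StuI sites (AGGCCT) start at positions 70, 146.
StuI cuts after base 3 of each site, so after positions 72, 148.
Linear molecule, 2 cuts → 3 fragments:
  1–72 → 72 bp
  73–148 → 76 bp
  149–278 → 130 bp
Sorted largest to smallest: 130, 76, 72 bp.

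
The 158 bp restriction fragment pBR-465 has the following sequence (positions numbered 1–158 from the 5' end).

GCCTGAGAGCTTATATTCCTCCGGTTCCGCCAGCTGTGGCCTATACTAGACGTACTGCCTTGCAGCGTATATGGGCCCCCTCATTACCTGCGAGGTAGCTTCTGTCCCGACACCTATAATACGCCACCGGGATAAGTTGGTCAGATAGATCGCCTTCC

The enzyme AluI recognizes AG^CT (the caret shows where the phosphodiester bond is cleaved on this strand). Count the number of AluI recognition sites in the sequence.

3

AGCT occurs starting at positions 8, 32, 97.
AluI cuts at 3 sites.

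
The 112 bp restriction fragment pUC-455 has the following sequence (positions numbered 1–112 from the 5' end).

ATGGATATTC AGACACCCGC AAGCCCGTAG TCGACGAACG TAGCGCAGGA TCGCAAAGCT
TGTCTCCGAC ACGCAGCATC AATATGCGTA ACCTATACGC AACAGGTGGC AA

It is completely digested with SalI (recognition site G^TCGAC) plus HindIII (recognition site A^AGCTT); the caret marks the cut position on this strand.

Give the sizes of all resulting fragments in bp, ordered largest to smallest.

The SalI site (GTCGAC) starts at position 30.
SalI cuts after the first base of each site, so after position 30.
The HindIII site (AAGCTT) starts at position 56.
HindIII cuts after the first base of each site, so after position 56.
Combined cut positions: 30, 56.
Linear molecule, 2 cuts → 3 fragments:
  1–30 → 30 bp
  31–56 → 26 bp
  57–112 → 56 bp
Sorted largest to smallest: 56, 30, 26 bp.

56, 30, 26 bp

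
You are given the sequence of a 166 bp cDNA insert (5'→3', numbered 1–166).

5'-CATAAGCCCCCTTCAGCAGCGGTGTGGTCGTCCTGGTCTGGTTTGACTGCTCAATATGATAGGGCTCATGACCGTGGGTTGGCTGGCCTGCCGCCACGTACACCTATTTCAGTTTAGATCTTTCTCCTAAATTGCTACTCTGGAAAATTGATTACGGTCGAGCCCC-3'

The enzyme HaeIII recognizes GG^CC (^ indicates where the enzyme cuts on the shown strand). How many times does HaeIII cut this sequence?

GGCC occurs starting at position 85.
HaeIII cuts at 1 site.

1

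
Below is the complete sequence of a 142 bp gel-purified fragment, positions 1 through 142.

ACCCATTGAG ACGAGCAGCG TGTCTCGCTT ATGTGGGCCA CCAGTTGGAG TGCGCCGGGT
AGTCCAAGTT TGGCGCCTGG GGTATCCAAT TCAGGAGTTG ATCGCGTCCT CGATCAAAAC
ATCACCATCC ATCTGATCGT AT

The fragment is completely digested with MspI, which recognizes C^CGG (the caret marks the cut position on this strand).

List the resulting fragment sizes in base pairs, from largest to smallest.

The MspI site (CCGG) starts at position 55.
MspI cuts after the first base of each site, so after position 55.
Linear molecule, 1 cut → 2 fragments:
  1–55 → 55 bp
  56–142 → 87 bp
Sorted largest to smallest: 87, 55 bp.

87, 55 bp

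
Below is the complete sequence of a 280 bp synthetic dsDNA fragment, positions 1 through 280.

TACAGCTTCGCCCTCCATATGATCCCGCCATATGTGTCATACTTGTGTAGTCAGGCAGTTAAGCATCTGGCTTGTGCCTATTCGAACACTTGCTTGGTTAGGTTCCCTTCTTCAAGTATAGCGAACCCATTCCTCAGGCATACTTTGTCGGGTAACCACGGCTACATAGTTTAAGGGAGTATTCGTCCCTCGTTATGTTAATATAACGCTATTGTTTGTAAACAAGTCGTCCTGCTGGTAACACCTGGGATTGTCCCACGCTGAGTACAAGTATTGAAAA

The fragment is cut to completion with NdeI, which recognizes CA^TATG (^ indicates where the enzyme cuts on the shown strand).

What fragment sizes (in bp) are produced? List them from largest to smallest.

NdeI sites (CATATG) start at positions 16, 29.
NdeI cuts after base 2 of each site, so after positions 17, 30.
Linear molecule, 2 cuts → 3 fragments:
  1–17 → 17 bp
  18–30 → 13 bp
  31–280 → 250 bp
Sorted largest to smallest: 250, 17, 13 bp.

250, 17, 13 bp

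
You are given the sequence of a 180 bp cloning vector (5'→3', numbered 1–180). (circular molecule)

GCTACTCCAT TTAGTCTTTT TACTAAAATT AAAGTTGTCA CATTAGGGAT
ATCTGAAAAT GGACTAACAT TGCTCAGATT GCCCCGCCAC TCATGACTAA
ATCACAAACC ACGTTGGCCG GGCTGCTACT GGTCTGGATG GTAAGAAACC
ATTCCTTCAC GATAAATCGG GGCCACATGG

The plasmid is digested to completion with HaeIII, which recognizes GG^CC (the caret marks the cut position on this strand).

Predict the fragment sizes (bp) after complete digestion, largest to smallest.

HaeIII sites (GGCC) start at positions 116, 171.
HaeIII cuts after base 2 of each site, so after positions 117, 172.
Circular molecule, 2 cuts → 2 fragments:
  118–172 → 55 bp
  173–180 then 1–117 → 8 + 117 = 125 bp
Sorted largest to smallest: 125, 55 bp.

125, 55 bp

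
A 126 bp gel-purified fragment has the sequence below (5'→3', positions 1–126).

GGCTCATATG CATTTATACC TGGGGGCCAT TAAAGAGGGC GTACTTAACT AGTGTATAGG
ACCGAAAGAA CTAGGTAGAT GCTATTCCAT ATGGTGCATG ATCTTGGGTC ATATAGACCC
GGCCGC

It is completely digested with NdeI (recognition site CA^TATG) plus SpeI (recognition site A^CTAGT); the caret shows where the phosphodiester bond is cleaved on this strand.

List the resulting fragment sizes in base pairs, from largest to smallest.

42, 41, 37, 6 bp

NdeI sites (CATATG) start at positions 5, 88.
NdeI cuts after base 2 of each site, so after positions 6, 89.
The SpeI site (ACTAGT) starts at position 48.
SpeI cuts after the first base of each site, so after position 48.
Combined cut positions: 6, 48, 89.
Linear molecule, 3 cuts → 4 fragments:
  1–6 → 6 bp
  7–48 → 42 bp
  49–89 → 41 bp
  90–126 → 37 bp
Sorted largest to smallest: 42, 41, 37, 6 bp.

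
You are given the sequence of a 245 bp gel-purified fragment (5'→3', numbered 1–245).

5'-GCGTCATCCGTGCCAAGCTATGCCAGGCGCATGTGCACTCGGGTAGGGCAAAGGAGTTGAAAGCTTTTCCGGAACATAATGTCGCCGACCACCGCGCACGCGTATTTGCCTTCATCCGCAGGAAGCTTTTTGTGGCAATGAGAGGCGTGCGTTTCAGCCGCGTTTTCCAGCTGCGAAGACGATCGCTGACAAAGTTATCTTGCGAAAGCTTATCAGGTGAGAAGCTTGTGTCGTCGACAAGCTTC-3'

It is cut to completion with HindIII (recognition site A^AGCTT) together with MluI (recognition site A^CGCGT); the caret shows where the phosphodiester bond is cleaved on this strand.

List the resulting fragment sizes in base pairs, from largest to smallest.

HindIII sites (AAGCTT) start at positions 61, 123, 206, 222, 239.
HindIII cuts after the first base of each site, so after positions 61, 123, 206, 222, 239.
The MluI site (ACGCGT) starts at position 98.
MluI cuts after the first base of each site, so after position 98.
Combined cut positions: 61, 98, 123, 206, 222, 239.
Linear molecule, 6 cuts → 7 fragments:
  1–61 → 61 bp
  62–98 → 37 bp
  99–123 → 25 bp
  124–206 → 83 bp
  207–222 → 16 bp
  223–239 → 17 bp
  240–245 → 6 bp
Sorted largest to smallest: 83, 61, 37, 25, 17, 16, 6 bp.

83, 61, 37, 25, 17, 16, 6 bp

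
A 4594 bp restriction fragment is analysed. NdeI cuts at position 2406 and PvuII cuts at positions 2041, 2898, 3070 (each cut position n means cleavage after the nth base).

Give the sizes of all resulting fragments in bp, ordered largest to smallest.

2041, 1524, 492, 365, 172 bp

Combined cut positions (sorted): 2041, 2406, 2898, 3070.
Linear molecule, 4 cuts → 5 fragments:
  2041 − 0 = 2041 bp
  2406 − 2041 = 365 bp
  2898 − 2406 = 492 bp
  3070 − 2898 = 172 bp
  4594 − 3070 = 1524 bp
Sorted largest to smallest: 2041, 1524, 492, 365, 172 bp.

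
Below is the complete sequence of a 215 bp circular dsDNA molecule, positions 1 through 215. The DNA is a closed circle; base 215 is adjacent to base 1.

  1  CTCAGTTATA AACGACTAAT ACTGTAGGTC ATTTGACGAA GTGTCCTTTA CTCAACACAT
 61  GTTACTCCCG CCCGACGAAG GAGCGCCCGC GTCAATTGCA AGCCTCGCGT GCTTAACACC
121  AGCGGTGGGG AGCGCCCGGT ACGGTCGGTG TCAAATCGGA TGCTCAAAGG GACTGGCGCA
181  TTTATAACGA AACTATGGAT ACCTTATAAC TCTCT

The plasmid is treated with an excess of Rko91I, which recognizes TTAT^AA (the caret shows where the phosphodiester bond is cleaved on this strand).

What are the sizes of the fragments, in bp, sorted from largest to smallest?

176, 22, 17 bp

Rko91I sites (TTATAA) start at positions 6, 182, 204.
Rko91I cuts after base 4 of each site, so after positions 9, 185, 207.
Circular molecule, 3 cuts → 3 fragments:
  10–185 → 176 bp
  186–207 → 22 bp
  208–215 then 1–9 → 8 + 9 = 17 bp
Sorted largest to smallest: 176, 22, 17 bp.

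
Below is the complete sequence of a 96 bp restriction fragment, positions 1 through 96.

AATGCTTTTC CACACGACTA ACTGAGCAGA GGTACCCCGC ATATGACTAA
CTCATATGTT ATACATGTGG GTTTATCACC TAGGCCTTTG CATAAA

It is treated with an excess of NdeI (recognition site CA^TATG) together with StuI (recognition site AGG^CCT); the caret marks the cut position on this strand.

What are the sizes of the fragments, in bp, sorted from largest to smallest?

41, 30, 13, 12 bp

NdeI sites (CATATG) start at positions 40, 53.
NdeI cuts after base 2 of each site, so after positions 41, 54.
The StuI site (AGGCCT) starts at position 82.
StuI cuts after base 3 of each site, so after position 84.
Combined cut positions: 41, 54, 84.
Linear molecule, 3 cuts → 4 fragments:
  1–41 → 41 bp
  42–54 → 13 bp
  55–84 → 30 bp
  85–96 → 12 bp
Sorted largest to smallest: 41, 30, 13, 12 bp.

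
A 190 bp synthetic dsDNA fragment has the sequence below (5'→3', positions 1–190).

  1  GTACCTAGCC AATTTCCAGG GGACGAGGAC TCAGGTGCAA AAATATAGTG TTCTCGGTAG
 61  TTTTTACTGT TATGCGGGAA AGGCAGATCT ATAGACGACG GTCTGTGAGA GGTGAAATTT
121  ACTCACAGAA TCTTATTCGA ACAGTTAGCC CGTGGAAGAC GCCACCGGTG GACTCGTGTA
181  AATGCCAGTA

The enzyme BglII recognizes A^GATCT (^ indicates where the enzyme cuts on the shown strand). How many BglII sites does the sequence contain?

AGATCT occurs starting at position 85.
BglII cuts at 1 site.

1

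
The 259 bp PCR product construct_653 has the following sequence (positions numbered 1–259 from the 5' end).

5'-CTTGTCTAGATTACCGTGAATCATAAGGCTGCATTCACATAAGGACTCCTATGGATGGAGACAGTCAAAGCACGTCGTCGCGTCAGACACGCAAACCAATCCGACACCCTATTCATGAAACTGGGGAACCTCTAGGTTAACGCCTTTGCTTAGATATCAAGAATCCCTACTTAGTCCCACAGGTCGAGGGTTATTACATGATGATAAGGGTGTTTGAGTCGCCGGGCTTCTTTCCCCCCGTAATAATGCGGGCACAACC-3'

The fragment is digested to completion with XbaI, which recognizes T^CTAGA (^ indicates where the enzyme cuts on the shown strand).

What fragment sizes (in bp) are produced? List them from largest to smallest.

The XbaI site (TCTAGA) starts at position 5.
XbaI cuts after the first base of each site, so after position 5.
Linear molecule, 1 cut → 2 fragments:
  1–5 → 5 bp
  6–259 → 254 bp
Sorted largest to smallest: 254, 5 bp.

254, 5 bp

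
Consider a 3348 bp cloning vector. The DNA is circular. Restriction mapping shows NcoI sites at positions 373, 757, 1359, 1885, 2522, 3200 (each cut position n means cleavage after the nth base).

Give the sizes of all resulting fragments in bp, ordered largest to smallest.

678, 637, 602, 526, 521, 384 bp

Circular molecule, 6 cuts → 6 fragments:
  757 − 373 = 384 bp
  1359 − 757 = 602 bp
  1885 − 1359 = 526 bp
  2522 − 1885 = 637 bp
  3200 − 2522 = 678 bp
  wrap: 3348 − 3200 + 373 = 521 bp
Sorted largest to smallest: 678, 637, 602, 526, 521, 384 bp.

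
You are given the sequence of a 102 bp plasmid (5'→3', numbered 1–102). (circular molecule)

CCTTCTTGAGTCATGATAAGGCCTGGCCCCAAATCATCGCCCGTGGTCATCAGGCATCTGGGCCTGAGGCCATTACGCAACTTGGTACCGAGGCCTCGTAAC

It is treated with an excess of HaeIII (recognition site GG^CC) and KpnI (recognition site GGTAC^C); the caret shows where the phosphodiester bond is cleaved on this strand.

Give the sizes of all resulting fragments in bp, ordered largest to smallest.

36, 30, 19, 7, 5, 5 bp

HaeIII sites (GGCC) start at positions 20, 25, 61, 68, 92.
HaeIII cuts after base 2 of each site, so after positions 21, 26, 62, 69, 93.
The KpnI site (GGTACC) starts at position 84.
KpnI cuts after base 5 of each site (before the last base), so after position 88.
Combined cut positions: 21, 26, 62, 69, 88, 93.
Circular molecule, 6 cuts → 6 fragments:
  22–26 → 5 bp
  27–62 → 36 bp
  63–69 → 7 bp
  70–88 → 19 bp
  89–93 → 5 bp
  94–102 then 1–21 → 9 + 21 = 30 bp
Sorted largest to smallest: 36, 30, 19, 7, 5, 5 bp.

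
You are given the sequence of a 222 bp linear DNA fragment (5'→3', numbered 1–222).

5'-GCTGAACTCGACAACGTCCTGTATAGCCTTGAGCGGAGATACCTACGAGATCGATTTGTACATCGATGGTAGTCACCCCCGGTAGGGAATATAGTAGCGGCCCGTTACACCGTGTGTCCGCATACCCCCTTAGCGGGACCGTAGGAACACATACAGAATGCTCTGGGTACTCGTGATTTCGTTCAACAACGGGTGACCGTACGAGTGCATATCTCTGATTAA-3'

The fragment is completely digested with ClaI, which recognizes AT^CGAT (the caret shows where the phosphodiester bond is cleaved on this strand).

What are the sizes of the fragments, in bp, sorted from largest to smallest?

159, 51, 12 bp

ClaI sites (ATCGAT) start at positions 50, 62.
ClaI cuts after base 2 of each site, so after positions 51, 63.
Linear molecule, 2 cuts → 3 fragments:
  1–51 → 51 bp
  52–63 → 12 bp
  64–222 → 159 bp
Sorted largest to smallest: 159, 51, 12 bp.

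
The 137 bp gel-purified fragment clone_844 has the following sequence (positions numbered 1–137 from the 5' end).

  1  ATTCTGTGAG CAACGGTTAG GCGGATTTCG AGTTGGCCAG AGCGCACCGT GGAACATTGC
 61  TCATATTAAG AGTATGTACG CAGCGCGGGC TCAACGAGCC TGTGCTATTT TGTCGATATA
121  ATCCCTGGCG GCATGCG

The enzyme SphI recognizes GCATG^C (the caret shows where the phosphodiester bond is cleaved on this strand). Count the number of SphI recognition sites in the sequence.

GCATGC occurs starting at position 131.
SphI cuts at 1 site.

1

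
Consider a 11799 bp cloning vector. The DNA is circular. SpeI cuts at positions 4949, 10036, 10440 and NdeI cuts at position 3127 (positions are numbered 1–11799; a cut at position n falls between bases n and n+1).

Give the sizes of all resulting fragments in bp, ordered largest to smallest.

5087, 4486, 1822, 404 bp

Combined cut positions (sorted): 3127, 4949, 10036, 10440.
Circular molecule, 4 cuts → 4 fragments:
  4949 − 3127 = 1822 bp
  10036 − 4949 = 5087 bp
  10440 − 10036 = 404 bp
  wrap: 11799 − 10440 + 3127 = 4486 bp
Sorted largest to smallest: 5087, 4486, 1822, 404 bp.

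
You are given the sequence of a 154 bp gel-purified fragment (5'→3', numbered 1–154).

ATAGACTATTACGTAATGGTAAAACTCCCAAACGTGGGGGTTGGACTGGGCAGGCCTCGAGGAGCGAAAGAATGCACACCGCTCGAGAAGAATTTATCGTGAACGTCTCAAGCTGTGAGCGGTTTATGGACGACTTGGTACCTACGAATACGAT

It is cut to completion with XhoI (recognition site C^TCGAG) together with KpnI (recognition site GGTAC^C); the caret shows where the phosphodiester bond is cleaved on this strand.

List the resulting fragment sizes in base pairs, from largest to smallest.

59, 56, 26, 13 bp

XhoI sites (CTCGAG) start at positions 56, 82.
XhoI cuts after the first base of each site, so after positions 56, 82.
The KpnI site (GGTACC) starts at position 137.
KpnI cuts after base 5 of each site (before the last base), so after position 141.
Combined cut positions: 56, 82, 141.
Linear molecule, 3 cuts → 4 fragments:
  1–56 → 56 bp
  57–82 → 26 bp
  83–141 → 59 bp
  142–154 → 13 bp
Sorted largest to smallest: 59, 56, 26, 13 bp.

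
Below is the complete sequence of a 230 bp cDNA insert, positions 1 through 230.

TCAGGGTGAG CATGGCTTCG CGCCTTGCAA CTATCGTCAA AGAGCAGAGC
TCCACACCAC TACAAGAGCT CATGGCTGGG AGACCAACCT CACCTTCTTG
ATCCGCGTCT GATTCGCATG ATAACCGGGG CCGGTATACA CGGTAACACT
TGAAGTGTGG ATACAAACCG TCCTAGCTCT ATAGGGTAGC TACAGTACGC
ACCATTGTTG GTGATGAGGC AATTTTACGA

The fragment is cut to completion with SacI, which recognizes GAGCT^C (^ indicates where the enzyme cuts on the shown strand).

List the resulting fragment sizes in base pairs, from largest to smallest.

SacI sites (GAGCTC) start at positions 47, 66.
SacI cuts after base 5 of each site (before the last base), so after positions 51, 70.
Linear molecule, 2 cuts → 3 fragments:
  1–51 → 51 bp
  52–70 → 19 bp
  71–230 → 160 bp
Sorted largest to smallest: 160, 51, 19 bp.

160, 51, 19 bp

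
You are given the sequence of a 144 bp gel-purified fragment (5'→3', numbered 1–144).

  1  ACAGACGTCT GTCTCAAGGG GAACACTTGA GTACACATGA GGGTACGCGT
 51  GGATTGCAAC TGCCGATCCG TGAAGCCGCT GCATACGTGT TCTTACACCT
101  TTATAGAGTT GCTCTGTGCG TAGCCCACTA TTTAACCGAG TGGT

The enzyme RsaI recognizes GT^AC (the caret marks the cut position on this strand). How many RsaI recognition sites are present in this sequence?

GTAC occurs starting at positions 31, 43.
RsaI cuts at 2 sites.

2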